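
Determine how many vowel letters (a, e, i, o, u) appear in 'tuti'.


Vowels in 'tuti': u, i = 2 vowels.

2


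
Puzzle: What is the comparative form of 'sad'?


Apply comparative formation (double final consonant, add -er): 'sad' -> 'sadder'.

sadder


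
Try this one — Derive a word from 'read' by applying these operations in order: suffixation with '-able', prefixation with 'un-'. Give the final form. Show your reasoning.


Step 1: Add suffix '-able' to 'read' = 'readable'
Step 2: Add prefix 'un-' to 'readable' = 'unreadable'

unreadable


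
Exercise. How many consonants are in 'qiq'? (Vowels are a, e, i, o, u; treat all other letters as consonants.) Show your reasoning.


Consonants in 'qiq': q, q = 2 consonants.

2


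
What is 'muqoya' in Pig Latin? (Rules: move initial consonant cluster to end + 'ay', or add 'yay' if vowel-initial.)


'muqoya': move consonant cluster 'm' to end and add 'ay': 'uqoyamay'.

uqoyamay


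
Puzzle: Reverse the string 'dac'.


Reverse 'dac' character by character: 'cad'.

cad


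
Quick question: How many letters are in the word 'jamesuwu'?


Spell out 'jamesuwu' and number each letter: j(1), a(2), m(3), e(4), s(5), u(6), w(7), u(8). Total: 8 letters.

8


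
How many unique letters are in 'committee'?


Unique letters in 'committee': {c, e, i, m, o, t} = 6 distinct letters.

6


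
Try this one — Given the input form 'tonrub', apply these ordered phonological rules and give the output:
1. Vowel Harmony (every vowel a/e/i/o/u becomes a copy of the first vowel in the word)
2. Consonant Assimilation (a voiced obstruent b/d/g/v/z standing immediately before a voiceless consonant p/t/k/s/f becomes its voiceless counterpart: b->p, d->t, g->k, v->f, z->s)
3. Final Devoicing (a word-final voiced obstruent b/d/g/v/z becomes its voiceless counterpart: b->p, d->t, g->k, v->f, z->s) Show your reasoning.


Starting form: 'tonrub'
Rule 1: Vowel Harmony: all vowels become 'o' (matching first vowel). 'tonrub' -> 'tonrob'
Rule 2: Consonant Assimilation: no voiced obstruent (b/d/g/v/z) stands immediately before a voiceless consonant (p/t/k/s/f). No change.
Rule 3: Final Devoicing: word-final voiced obstruent 'b' becomes voiceless 'p'. 'tonrob' -> 'tonrop'
Final form: 'tonrop'

tonrop


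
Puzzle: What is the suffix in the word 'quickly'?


The word 'quickly' = 'quick' (root) + '-ly' (suffix). The suffix is '-ly'.

ly


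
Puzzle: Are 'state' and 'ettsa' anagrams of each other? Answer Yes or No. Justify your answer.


Sorted letters of 'state': 'aestt'
Sorted letters of 'ettsa': 'aestt'
They match.

Yes


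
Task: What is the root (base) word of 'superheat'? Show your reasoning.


Remove prefix 'super' from 'superheat' to get root 'heat'.

heat


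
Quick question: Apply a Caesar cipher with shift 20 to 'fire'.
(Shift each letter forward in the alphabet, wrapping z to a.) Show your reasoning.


Shift each letter by 20: f -> z, i -> c, r -> l, e -> y. Result: 'zcly'.

zcly


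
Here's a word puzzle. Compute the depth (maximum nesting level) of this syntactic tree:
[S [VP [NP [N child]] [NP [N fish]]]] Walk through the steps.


Count bracket nesting levels:
'[' at pos 0: depth = 1
'[' at pos 3: depth = 2
'[' at pos 7: depth = 3
'[' at pos 11: depth = 4
'[' at pos 22: depth = 3
'[' at pos 26: depth = 4
Maximum depth reached: 4

4


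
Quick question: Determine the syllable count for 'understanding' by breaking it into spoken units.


Break 'understanding' into syllables: un-der-stand-ing -> un | der | stand | ing = 4 syllables

4 syllables


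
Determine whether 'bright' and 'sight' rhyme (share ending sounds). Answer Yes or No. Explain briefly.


Rime (stressed vowel + following sounds) of 'bright': -ight = /aɪt/
Rime of 'sight': -ight = /aɪt/
/aɪt/ and /aɪt/ are the same ending sound, so the words rhyme.

Yes


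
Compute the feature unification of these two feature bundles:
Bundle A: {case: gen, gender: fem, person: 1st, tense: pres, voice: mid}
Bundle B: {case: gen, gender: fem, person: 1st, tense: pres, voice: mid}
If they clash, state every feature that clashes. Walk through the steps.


Compare features:
case: A=gen vs B=gen -> unified: gen
gender: A=fem vs B=fem -> unified: fem
person: A=1st vs B=1st -> unified: 1st
tense: A=pres vs B=pres -> unified: pres
voice: A=mid vs B=mid -> unified: mid
No clashes found.

Unified: {case: gen, gender: fem, person: 1st, tense: pres, voice: mid}


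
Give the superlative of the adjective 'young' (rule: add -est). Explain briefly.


Apply superlative formation (add -est): 'young' -> 'youngest'.

youngest


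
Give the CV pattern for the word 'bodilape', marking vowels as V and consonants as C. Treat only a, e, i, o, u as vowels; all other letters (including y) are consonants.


Letter mapping: b = C, o = V, d = C, i = V, l = C, a = V, p = C, e = V.

CVCVCVCV


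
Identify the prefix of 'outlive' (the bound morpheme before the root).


The word 'outlive' = 'out' (prefix) + 'live' (root). The prefix is 'out'.

out


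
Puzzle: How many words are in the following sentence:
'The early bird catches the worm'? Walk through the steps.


Split into words: The | early | bird | catches | the | worm = 6 words.

6


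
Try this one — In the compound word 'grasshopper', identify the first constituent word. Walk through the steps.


Split 'grasshopper' into 'grass' + 'hopper'. The first part is 'grass'.

grass


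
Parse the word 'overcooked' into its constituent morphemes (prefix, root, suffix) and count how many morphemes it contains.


Step 1: Identify prefix: 'over' (meaning: excessively)
Step 2: Identify root: 'cook'
Step 3: Identify suffix(es): 'ed'
Decomposition: over- (prefix: excessively) + cook (root) + -ed (suffix: past)
Total morphemes: 3

3 morphemes (over- (prefix: excessively) + cook (root) + -ed (suffix: past))


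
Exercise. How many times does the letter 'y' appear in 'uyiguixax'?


Letter 'y' in 'uyiguixax': found at position(s) 2 = 1 occurrence(s).

1


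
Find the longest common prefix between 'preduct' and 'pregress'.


Compare from the start: 3 characters match: 'pre'. Mismatch at position 4: 'd' vs 'g'.

pre


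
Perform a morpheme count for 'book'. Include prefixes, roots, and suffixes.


Decomposition: book (free morpheme) = 1 morpheme(s)

1 morphemes


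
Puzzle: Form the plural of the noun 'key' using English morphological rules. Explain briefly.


Apply rule: Add -s. 'key' becomes 'keys'.

keys


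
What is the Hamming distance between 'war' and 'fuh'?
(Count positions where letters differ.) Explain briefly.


Alignment:
Position 1: 'w' vs 'f' = DIFFER
Position 2: 'a' vs 'u' = DIFFER
Position 3: 'r' vs 'h' = DIFFER
Total differences: 3

3


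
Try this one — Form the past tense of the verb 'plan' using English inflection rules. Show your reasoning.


Apply rule: Double final consonant and add -ed. 'plan' becomes 'planned'.

planned


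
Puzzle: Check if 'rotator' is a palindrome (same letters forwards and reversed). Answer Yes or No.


Forward: 'rotator'
Reversed: 'rotator'
They are identical.

Yes


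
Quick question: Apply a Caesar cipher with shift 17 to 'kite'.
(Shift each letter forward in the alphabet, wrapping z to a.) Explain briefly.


Shift each letter by 17: k -> b, i -> z, t -> k, e -> v. Result: 'bzkv'.

bzkv


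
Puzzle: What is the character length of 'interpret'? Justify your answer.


Spell out 'interpret' and number each letter: i(1), n(2), t(3), e(4), r(5), p(6), r(7), e(8), t(9). Total: 9 letters.

9


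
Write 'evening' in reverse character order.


Reverse 'evening' character by character: 'gnineve'.

gnineve


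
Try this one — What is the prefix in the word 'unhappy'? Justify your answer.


The word 'unhappy' = 'un' (prefix) + 'happy' (root). The prefix is 'un'.

un


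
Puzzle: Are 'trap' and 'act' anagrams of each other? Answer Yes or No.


Sorted letters of 'trap': 'aprt'
Sorted letters of 'act': 'act'
They do not match.

No


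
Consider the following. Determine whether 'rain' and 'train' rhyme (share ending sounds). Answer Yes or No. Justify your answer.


Rime (stressed vowel + following sounds) of 'rain': -ain = /eɪn/
Rime of 'train': -ain = /eɪn/
/eɪn/ and /eɪn/ are the same ending sound, so the words rhyme.

Yes


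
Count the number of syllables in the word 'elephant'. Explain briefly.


Break 'elephant' into syllables: el-e-phant -> el | e | phant = 3 syllables

3 syllables


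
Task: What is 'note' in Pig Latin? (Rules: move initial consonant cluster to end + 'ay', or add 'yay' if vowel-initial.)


'note': move consonant cluster 'n' to end and add 'ay': 'otenay'.

otenay


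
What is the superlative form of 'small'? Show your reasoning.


Apply superlative formation (add -est): 'small' -> 'smallest'.

smallest


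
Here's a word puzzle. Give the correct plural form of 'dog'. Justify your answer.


Apply rule: Add -s. 'dog' becomes 'dogs'.

dogs


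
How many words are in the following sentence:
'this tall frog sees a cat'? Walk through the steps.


Split into words: this | tall | frog | sees | a | cat = 6 words.

6


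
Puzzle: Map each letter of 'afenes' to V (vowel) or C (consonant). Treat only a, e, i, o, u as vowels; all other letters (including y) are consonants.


Letter mapping: a = V, f = C, e = V, n = C, e = V, s = C.

VCVCVC


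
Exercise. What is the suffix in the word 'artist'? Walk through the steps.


The word 'artist' = 'art' (root) + '-ist' (suffix). The suffix is '-ist'.

ist


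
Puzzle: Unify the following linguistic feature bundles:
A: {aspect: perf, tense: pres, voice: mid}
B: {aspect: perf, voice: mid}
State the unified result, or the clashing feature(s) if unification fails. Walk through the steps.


Compare features:
aspect: A=perf vs B=perf -> unified: perf
tense: A=pres vs B=_ -> unified: pres
voice: A=mid vs B=mid -> unified: mid
No clashes found.

Unified: {aspect: perf, tense: pres, voice: mid}


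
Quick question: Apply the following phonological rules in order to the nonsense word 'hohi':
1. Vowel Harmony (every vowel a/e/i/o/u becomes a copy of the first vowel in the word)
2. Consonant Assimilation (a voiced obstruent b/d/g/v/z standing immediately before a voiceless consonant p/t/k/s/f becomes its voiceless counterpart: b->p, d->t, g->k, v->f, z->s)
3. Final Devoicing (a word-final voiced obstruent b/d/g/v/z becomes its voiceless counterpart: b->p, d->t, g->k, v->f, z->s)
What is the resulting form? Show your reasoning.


Starting form: 'hohi'
Rule 1: Vowel Harmony: all vowels become 'o' (matching first vowel). 'hohi' -> 'hoho'
Rule 2: Consonant Assimilation: no voiced obstruent (b/d/g/v/z) stands immediately before a voiceless consonant (p/t/k/s/f). No change.
Rule 3: Final Devoicing: the word ends in the vowel 'o', not a consonant. No change.
Final form: 'hoho'

hoho


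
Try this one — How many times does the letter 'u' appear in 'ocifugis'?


Letter 'u' in 'ocifugis': found at position(s) 5 = 1 occurrence(s).

1


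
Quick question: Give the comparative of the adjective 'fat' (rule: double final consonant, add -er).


Apply comparative formation (double final consonant, add -er): 'fat' -> 'fatter'.

fatter


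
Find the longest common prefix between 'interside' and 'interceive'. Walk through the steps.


Compare from the start: 5 characters match: 'inter'. Mismatch at position 6: 's' vs 'c'.

inter


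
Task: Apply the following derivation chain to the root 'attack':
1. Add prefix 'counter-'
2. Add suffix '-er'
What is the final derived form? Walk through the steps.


Step 1: Add prefix 'counter-' to 'attack' = 'counterattack'
Step 2: Add suffix '-er' to 'counterattack' = 'counterattacker'

counterattacker


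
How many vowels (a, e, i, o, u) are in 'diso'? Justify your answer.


Vowels in 'diso': i, o = 2 vowels.

2


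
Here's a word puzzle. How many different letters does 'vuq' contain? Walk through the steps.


Unique letters in 'vuq': {q, u, v} = 3 distinct letters.

3


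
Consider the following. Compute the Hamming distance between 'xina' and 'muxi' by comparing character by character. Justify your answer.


Alignment:
Position 1: 'x' vs 'm' = DIFFER
Position 2: 'i' vs 'u' = DIFFER
Position 3: 'n' vs 'x' = DIFFER
Position 4: 'a' vs 'i' = DIFFER
Total differences: 4

4


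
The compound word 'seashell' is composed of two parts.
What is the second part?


Split 'seashell' into 'sea' + 'shell'. The second part is 'shell'.

shell


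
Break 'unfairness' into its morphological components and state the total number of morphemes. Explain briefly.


Step 1: Identify prefix: 'un' (meaning: not/reverse)
Step 2: Identify root: 'fair'
Step 3: Identify suffix(es): 'ness'
Decomposition: un- (prefix: not/reverse) + fair (root) + -ness (suffix: state of)
Total morphemes: 3

3 morphemes (un- (prefix: not/reverse) + fair (root) + -ness (suffix: state of))


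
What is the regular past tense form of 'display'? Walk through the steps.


Apply rule: Add -ed. 'display' becomes 'displayed'.

displayed


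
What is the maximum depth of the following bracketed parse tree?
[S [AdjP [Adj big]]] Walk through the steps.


Count bracket nesting levels:
'[' at pos 0: depth = 1
'[' at pos 3: depth = 2
'[' at pos 9: depth = 3
Maximum depth reached: 3

3


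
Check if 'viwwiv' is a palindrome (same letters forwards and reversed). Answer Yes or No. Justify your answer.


Forward: 'viwwiv'
Reversed: 'viwwiv'
They are identical.

Yes


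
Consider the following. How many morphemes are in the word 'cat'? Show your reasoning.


Decomposition: cat (free morpheme) = 1 morpheme(s)

1 morphemes


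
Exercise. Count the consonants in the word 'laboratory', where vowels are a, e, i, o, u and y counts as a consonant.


Consonants in 'laboratory': l, b, r, t, r, y = 6 consonants.

6


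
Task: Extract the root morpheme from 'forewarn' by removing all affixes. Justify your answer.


Remove prefix 'fore' from 'forewarn' to get root 'warn'.

warn


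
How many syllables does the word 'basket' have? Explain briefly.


Break 'basket' into syllables: bas-ket -> bas | ket = 2 syllables

2 syllables


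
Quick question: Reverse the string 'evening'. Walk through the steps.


Reverse 'evening' character by character: 'gnineve'.

gnineve


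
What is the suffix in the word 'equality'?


The word 'equality' = 'equal' (root) + '-ity' (suffix). The suffix is '-ity'.

ity


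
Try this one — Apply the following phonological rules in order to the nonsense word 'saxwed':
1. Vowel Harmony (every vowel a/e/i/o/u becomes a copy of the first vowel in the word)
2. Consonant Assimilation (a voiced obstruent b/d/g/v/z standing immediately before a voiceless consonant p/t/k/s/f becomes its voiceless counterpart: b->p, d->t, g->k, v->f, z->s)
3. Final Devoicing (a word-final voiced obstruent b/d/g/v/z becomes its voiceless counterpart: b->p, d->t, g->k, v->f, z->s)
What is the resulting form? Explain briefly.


Starting form: 'saxwed'
Rule 1: Vowel Harmony: all vowels become 'a' (matching first vowel). 'saxwed' -> 'saxwad'
Rule 2: Consonant Assimilation: no voiced obstruent (b/d/g/v/z) stands immediately before a voiceless consonant (p/t/k/s/f). No change.
Rule 3: Final Devoicing: word-final voiced obstruent 'd' becomes voiceless 't'. 'saxwad' -> 'saxwat'
Final form: 'saxwat'

saxwat


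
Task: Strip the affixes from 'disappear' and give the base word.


Remove prefix 'dis' from 'disappear' to get root 'appear'.

appear


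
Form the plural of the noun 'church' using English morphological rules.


Apply rule: Add -es (sibilant/fricative ending). 'church' becomes 'churches'.

churches


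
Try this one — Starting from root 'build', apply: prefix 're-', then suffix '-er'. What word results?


Step 1: Add prefix 're-' to 'build' = 'rebuild'
Step 2: Add suffix '-er' to 'rebuild' = 'rebuilder'

rebuilder


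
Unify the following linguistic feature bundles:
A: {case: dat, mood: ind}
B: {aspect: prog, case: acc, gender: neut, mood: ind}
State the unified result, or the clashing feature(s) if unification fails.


Compare features:
aspect: A=_ vs B=prog -> unified: prog
case: A=dat vs B=acc -> CLASH
gender: A=_ vs B=neut -> unified: neut
mood: A=ind vs B=ind -> unified: ind
Clash detected on feature 'case' (dat vs acc); unification fails.

CLASH on 'case' (dat vs acc)


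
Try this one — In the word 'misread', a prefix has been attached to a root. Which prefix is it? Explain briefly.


The word 'misread' = 'mis' (prefix) + 'read' (root). The prefix is 'mis'.

mis


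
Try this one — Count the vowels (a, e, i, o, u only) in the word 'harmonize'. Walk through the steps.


Vowels in 'harmonize': a, o, i, e = 4 vowels.

4


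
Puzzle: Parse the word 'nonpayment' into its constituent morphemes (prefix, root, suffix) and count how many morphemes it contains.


Step 1: Identify prefix: 'non' (meaning: not)
Step 2: Identify root: 'pay'
Step 3: Identify suffix(es): 'ment'
Decomposition: non- (prefix: not) + pay (root) + -ment (suffix: action/result)
Total morphemes: 3

3 morphemes (non- (prefix: not) + pay (root) + -ment (suffix: action/result))


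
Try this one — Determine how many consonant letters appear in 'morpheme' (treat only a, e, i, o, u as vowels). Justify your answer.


Consonants in 'morpheme': m, r, p, h, m = 5 consonants.

5


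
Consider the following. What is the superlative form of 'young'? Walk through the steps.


Apply superlative formation (add -est): 'young' -> 'youngest'.

youngest


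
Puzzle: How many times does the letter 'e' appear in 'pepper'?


Letter 'e' in 'pepper': found at position(s) 2, 5 = 2 occurrence(s).

2


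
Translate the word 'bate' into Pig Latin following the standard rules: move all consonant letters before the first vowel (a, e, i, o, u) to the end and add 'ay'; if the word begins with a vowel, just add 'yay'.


'bate': move consonant cluster 'b' to end and add 'ay': 'atebay'.

atebay


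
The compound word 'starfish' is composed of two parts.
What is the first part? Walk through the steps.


Split 'starfish' into 'star' + 'fish'. The first part is 'star'.

star


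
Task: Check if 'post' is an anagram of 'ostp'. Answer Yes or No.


Sorted letters of 'post': 'opst'
Sorted letters of 'ostp': 'opst'
They match.

Yes


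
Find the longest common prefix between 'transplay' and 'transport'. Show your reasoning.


Compare from the start: 6 characters match: 'transp'. Mismatch at position 7: 'l' vs 'o'.

transp


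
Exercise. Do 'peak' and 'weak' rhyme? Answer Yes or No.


Rime (stressed vowel + following sounds) of 'peak': -eak = /iːk/
Rime of 'weak': -eak = /iːk/
/iːk/ and /iːk/ are the same ending sound, so the words rhyme.

Yes


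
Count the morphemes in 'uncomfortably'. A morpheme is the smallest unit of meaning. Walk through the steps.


Decomposition: un- (prefix) + comfort (root) + -able (suffix) + -ly (suffix) = 4 morpheme(s)

4 morphemes


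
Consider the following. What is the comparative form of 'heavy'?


Apply comparative formation (consonant + y: change y to i, add -er): 'heavy' -> 'heavier'.

heavier


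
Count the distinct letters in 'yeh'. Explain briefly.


Unique letters in 'yeh': {e, h, y} = 3 distinct letters.

3


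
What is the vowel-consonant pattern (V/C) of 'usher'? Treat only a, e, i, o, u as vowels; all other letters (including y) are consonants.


Letter mapping: u = V, s = C, h = C, e = V, r = C.

VCCVC


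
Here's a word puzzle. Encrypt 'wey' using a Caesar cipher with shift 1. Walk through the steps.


Shift each letter by 1: w -> x, e -> f, y -> z. Result: 'xfz'.

xfz


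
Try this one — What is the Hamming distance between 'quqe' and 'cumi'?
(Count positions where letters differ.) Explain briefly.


Alignment:
Position 1: 'q' vs 'c' = DIFFER
Position 2: 'u' vs 'u' = match
Position 3: 'q' vs 'm' = DIFFER
Position 4: 'e' vs 'i' = DIFFER
Total differences: 3

3


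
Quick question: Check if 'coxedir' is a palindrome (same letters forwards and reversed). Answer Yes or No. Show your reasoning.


Forward: 'coxedir'
Reversed: 'ridexoc'
They differ.

No


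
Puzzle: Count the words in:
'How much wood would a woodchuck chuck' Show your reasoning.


Split into words: How | much | wood | would | a | woodchuck | chuck = 7 words.

7


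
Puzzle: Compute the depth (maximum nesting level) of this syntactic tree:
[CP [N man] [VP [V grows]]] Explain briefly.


Count bracket nesting levels:
'[' at pos 0: depth = 1
'[' at pos 4: depth = 2
'[' at pos 12: depth = 2
'[' at pos 16: depth = 3
Maximum depth reached: 3

3


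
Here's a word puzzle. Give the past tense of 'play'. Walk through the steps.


Apply rule: Add -ed. 'play' becomes 'played'.

played


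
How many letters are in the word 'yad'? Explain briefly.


Spell out 'yad' and number each letter: y(1), a(2), d(3). Total: 3 letters.

3


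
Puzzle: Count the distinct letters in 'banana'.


Unique letters in 'banana': {a, b, n} = 3 distinct letters.

3


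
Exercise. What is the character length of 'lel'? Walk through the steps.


Spell out 'lel' and number each letter: l(1), e(2), l(3). Total: 3 letters.

3


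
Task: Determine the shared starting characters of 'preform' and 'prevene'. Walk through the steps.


Compare from the start: 3 characters match: 'pre'. Mismatch at position 4: 'f' vs 'v'.

pre


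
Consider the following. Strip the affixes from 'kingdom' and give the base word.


Remove suffix '-dom' from 'kingdom' to get root 'king'.

king


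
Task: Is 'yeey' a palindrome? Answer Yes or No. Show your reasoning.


Forward: 'yeey'
Reversed: 'yeey'
They are identical.

Yes


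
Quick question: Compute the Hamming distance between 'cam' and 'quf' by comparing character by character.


Alignment:
Position 1: 'c' vs 'q' = DIFFER
Position 2: 'a' vs 'u' = DIFFER
Position 3: 'm' vs 'f' = DIFFER
Total differences: 3

3


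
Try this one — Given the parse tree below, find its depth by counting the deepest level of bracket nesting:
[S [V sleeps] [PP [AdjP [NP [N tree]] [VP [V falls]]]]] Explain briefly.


Count bracket nesting levels:
'[' at pos 0: depth = 1
'[' at pos 3: depth = 2
'[' at pos 14: depth = 2
'[' at pos 18: depth = 3
'[' at pos 24: depth = 4
'[' at pos 28: depth = 5
'[' at pos 38: depth = 4
'[' at pos 42: depth = 5
Maximum depth reached: 5

5


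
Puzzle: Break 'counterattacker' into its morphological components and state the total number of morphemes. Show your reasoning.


Step 1: Identify prefix: 'counter' (meaning: against)
Step 2: Identify root: 'attack'
Step 3: Identify suffix(es): 'er'
Decomposition: counter- (prefix: against) + attack (root) + -er (suffix: one who)
Total morphemes: 3

3 morphemes (counter- (prefix: against) + attack (root) + -er (suffix: one who))


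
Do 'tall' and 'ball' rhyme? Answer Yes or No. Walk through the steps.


Rime (stressed vowel + following sounds) of 'tall': -all = /ɔːl/
Rime of 'ball': -all = /ɔːl/
/ɔːl/ and /ɔːl/ are the same ending sound, so the words rhyme.

Yes


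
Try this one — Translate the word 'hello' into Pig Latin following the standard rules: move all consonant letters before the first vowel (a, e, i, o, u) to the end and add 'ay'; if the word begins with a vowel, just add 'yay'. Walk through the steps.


'hello': move consonant cluster 'h' to end and add 'ay': 'ellohay'.

ellohay


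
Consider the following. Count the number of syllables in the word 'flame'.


Break 'flame' into syllables: flame -> flame = 1 syllable

1 syllable


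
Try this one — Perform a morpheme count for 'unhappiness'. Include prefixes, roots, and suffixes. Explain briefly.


Decomposition: un- (prefix) + happy (root) + -ness (suffix) = 3 morpheme(s)

3 morphemes


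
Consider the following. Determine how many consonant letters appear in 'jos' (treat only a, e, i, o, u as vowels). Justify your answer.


Consonants in 'jos': j, s = 2 consonants.

2


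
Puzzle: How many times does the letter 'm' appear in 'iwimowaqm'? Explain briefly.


Letter 'm' in 'iwimowaqm': found at position(s) 4, 9 = 2 occurrence(s).

2


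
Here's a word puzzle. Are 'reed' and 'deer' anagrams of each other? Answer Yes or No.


Sorted letters of 'reed': 'deer'
Sorted letters of 'deer': 'deer'
They match.

Yes


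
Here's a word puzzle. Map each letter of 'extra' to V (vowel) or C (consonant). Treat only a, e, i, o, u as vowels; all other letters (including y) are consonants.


Letter mapping: e = V, x = C, t = C, r = C, a = V.

VCCCV


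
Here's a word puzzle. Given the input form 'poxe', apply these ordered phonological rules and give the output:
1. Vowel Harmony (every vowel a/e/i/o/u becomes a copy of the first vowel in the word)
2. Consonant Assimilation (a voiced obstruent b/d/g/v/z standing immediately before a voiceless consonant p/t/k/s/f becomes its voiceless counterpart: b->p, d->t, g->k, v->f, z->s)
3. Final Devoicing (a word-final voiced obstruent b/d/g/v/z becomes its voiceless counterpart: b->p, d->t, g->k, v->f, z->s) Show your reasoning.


Starting form: 'poxe'
Rule 1: Vowel Harmony: all vowels become 'o' (matching first vowel). 'poxe' -> 'poxo'
Rule 2: Consonant Assimilation: no voiced obstruent (b/d/g/v/z) stands immediately before a voiceless consonant (p/t/k/s/f). No change.
Rule 3: Final Devoicing: the word ends in the vowel 'o', not a consonant. No change.
Final form: 'poxo'

poxo


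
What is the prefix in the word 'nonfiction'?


The word 'nonfiction' = 'non' (prefix) + 'fiction' (root). The prefix is 'non'.

non


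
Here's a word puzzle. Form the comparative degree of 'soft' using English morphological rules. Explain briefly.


Apply comparative formation (add -er): 'soft' -> 'softer'.

softer


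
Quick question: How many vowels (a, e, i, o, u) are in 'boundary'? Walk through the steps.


Vowels in 'boundary': o, u, a = 3 vowels.

3


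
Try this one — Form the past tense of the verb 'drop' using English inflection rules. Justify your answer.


Apply rule: Double final consonant and add -ed. 'drop' becomes 'dropped'.

dropped


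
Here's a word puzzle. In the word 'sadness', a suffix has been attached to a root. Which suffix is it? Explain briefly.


The word 'sadness' = 'sad' (root) + '-ness' (suffix). The suffix is '-ness'.

ness


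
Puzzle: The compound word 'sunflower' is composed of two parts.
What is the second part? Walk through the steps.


Split 'sunflower' into 'sun' + 'flower'. The second part is 'flower'.

flower


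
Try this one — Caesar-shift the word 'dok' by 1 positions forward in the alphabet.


Shift each letter by 1: d -> e, o -> p, k -> l. Result: 'epl'.

epl


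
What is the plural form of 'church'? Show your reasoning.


Apply rule: Add -es (sibilant/fricative ending). 'church' becomes 'churches'.

churches


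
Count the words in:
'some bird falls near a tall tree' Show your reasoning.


Split into words: some | bird | falls | near | a | tall | tree = 7 words.

7


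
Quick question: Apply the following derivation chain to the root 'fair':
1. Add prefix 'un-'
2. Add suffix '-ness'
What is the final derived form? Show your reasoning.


Step 1: Add prefix 'un-' to 'fair' = 'unfair'
Step 2: Add suffix '-ness' to 'unfair' = 'unfairness'

unfairness


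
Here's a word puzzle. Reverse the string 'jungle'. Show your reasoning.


Reverse 'jungle' character by character: 'elgnuj'.

elgnuj


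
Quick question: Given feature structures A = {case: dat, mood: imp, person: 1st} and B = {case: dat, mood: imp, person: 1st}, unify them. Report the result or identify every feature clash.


Compare features:
case: A=dat vs B=dat -> unified: dat
mood: A=imp vs B=imp -> unified: imp
person: A=1st vs B=1st -> unified: 1st
No clashes found.

Unified: {case: dat, mood: imp, person: 1st}


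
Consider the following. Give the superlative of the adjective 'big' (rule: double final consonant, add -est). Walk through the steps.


Apply superlative formation (double final consonant, add -est): 'big' -> 'biggest'.

biggest


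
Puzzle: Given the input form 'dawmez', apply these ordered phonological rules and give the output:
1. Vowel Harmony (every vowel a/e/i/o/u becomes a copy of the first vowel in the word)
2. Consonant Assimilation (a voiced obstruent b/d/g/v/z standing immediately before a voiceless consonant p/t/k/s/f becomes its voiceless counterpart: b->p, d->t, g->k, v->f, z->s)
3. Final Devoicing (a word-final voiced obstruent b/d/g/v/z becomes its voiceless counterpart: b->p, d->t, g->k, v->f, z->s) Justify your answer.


Starting form: 'dawmez'
Rule 1: Vowel Harmony: all vowels become 'a' (matching first vowel). 'dawmez' -> 'dawmaz'
Rule 2: Consonant Assimilation: no voiced obstruent (b/d/g/v/z) stands immediately before a voiceless consonant (p/t/k/s/f). No change.
Rule 3: Final Devoicing: word-final voiced obstruent 'z' becomes voiceless 's'. 'dawmaz' -> 'dawmas'
Final form: 'dawmas'

dawmas


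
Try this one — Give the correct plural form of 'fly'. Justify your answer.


Apply rule: Change -y to -ies (consonant + y). 'fly' becomes 'flies'.

flies


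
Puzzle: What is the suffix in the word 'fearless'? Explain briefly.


The word 'fearless' = 'fear' (root) + '-less' (suffix). The suffix is '-less'.

less


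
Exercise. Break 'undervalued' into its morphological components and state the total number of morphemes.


Step 1: Identify prefix: 'under' (meaning: beneath/insufficient)
Step 2: Identify root: 'value'
Step 3: Identify suffix(es): 'ed'
Decomposition: under- (prefix: beneath/insufficient) + value (root) + -ed (suffix: past)
Total morphemes: 3

3 morphemes (under- (prefix: beneath/insufficient) + value (root) + -ed (suffix: past))


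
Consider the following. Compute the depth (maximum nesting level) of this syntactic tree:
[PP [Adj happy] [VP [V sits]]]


Count bracket nesting levels:
'[' at pos 0: depth = 1
'[' at pos 4: depth = 2
'[' at pos 16: depth = 2
'[' at pos 20: depth = 3
Maximum depth reached: 3

3


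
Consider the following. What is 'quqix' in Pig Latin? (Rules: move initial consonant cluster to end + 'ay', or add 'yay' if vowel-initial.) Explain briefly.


'quqix': move consonant cluster 'q' to end and add 'ay': 'uqixqay'.

uqixqay


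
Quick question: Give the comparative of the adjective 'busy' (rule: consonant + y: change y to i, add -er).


Apply comparative formation (consonant + y: change y to i, add -er): 'busy' -> 'busier'.

busier


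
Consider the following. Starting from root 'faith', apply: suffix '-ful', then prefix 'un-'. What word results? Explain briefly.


Step 1: Add suffix '-ful' to 'faith' = 'faithful'
Step 2: Add prefix 'un-' to 'faithful' = 'unfaithful'

unfaithful


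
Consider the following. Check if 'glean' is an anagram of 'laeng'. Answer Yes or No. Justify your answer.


Sorted letters of 'glean': 'aegln'
Sorted letters of 'laeng': 'aegln'
They match.

Yes


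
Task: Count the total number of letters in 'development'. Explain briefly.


Spell out 'development' and number each letter: d(1), e(2), v(3), e(4), l(5), o(6), p(7), m(8), e(9), n(10), t(11). Total: 11 letters.

11


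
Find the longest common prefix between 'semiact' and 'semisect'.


Compare from the start: 4 characters match: 'semi'. Mismatch at position 5: 'a' vs 's'.

semi


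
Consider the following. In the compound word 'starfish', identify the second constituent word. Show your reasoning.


Split 'starfish' into 'star' + 'fish'. The second part is 'fish'.

fish


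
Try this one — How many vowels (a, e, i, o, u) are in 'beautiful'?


Vowels in 'beautiful': e, a, u, i, u = 5 vowels.

5


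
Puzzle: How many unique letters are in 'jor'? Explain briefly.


Unique letters in 'jor': {j, o, r} = 3 distinct letters.

3


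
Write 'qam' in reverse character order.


Reverse 'qam' character by character: 'maq'.

maq


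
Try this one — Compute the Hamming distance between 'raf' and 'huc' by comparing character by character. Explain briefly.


Alignment:
Position 1: 'r' vs 'h' = DIFFER
Position 2: 'a' vs 'u' = DIFFER
Position 3: 'f' vs 'c' = DIFFER
Total differences: 3

3


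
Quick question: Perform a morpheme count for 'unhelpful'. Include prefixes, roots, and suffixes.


Decomposition: un- (prefix) + help (root) + -ful (suffix) = 3 morpheme(s)

3 morphemes


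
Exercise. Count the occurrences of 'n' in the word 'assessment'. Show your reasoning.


Letter 'n' in 'assessment': found at position(s) 9 = 1 occurrence(s).

1


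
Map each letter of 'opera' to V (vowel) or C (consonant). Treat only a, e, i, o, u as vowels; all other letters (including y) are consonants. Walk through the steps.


Letter mapping: o = V, p = C, e = V, r = C, a = V.

VCVCV


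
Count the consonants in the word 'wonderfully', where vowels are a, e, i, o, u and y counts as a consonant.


Consonants in 'wonderfully': w, n, d, r, f, l, l, y = 8 consonants.

8


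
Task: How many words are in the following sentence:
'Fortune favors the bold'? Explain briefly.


Split into words: Fortune | favors | the | bold = 4 words.

4


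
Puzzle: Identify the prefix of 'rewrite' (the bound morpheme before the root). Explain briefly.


The word 'rewrite' = 're' (prefix) + 'write' (root). The prefix is 're'.

re


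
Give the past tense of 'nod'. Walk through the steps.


Apply rule: Double final consonant and add -ed. 'nod' becomes 'nodded'.

nodded


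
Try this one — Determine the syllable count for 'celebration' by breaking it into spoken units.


Break 'celebration' into syllables: cel-e-bra-tion -> cel | e | bra | tion = 4 syllables

4 syllables


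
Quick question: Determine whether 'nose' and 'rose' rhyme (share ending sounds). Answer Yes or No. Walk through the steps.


Rime (stressed vowel + following sounds) of 'nose': -ose = /oʊz/
Rime of 'rose': -ose = /oʊz/
/oʊz/ and /oʊz/ are the same ending sound, so the words rhyme.

Yes


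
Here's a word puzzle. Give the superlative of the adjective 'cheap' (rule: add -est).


Apply superlative formation (add -est): 'cheap' -> 'cheapest'.

cheapest


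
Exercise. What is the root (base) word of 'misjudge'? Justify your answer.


Remove prefix 'mis' from 'misjudge' to get root 'judge'.

judge


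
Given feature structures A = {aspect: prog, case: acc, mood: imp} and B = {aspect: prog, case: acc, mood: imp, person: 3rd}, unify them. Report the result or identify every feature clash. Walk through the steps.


Compare features:
aspect: A=prog vs B=prog -> unified: prog
case: A=acc vs B=acc -> unified: acc
mood: A=imp vs B=imp -> unified: imp
person: A=_ vs B=3rd -> unified: 3rd
No clashes found.

Unified: {aspect: prog, case: acc, mood: imp, person: 3rd}


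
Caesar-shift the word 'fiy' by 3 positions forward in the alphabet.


Shift each letter by 3: f -> i, i -> l, y -> b. Result: 'ilb'.

ilb


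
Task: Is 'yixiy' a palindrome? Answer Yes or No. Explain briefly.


Forward: 'yixiy'
Reversed: 'yixiy'
They are identical.

Yes


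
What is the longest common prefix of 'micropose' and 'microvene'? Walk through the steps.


Compare from the start: 5 characters match: 'micro'. Mismatch at position 6: 'p' vs 'v'.

micro


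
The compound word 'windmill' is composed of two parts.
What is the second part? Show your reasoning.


Split 'windmill' into 'wind' + 'mill'. The second part is 'mill'.

mill


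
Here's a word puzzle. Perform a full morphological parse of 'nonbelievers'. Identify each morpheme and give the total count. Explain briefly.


Step 1: Identify prefix: 'non' (meaning: not)
Step 2: Identify root: 'believe'
Step 3: Identify suffix(es): 'er, s'
Decomposition: non- (prefix: not) + believe (root) + -er (suffix: one who) + -s (plural)
Total morphemes: 4

4 morphemes (non- (prefix: not) + believe (root) + -er (suffix: one who) + -s (plural))


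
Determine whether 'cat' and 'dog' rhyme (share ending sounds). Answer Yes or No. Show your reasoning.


Rime (stressed vowel + following sounds) of 'cat': -at = /æt/
Rime of 'dog': -og = /ɒg/
/æt/ and /ɒg/ are different ending sounds, so the words do not rhyme.

No


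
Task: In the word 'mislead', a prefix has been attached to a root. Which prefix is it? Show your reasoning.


The word 'mislead' = 'mis' (prefix) + 'lead' (root). The prefix is 'mis'.

mis


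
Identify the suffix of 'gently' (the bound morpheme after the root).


The word 'gently' = 'gentle' (root) + '-ly' (suffix). The suffix is '-ly'.

ly


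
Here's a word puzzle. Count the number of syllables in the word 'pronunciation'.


Break 'pronunciation' into syllables: pro-nun-ci-a-tion -> pro | nun | ci | a | tion = 5 syllables

5 syllables


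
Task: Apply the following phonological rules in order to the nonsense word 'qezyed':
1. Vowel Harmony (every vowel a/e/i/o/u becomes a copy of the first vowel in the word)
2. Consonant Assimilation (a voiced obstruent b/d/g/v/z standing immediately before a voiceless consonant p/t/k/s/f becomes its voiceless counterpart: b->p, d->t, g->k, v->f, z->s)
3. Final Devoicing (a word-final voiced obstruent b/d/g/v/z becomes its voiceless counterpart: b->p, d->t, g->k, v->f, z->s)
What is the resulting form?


Starting form: 'qezyed'
Rule 1: Vowel Harmony: all vowels already match. No change.
Rule 2: Consonant Assimilation: no voiced obstruent (b/d/g/v/z) stands immediately before a voiceless consonant (p/t/k/s/f). No change.
Rule 3: Final Devoicing: word-final voiced obstruent 'd' becomes voiceless 't'. 'qezyed' -> 'qezyet'
Final form: 'qezyet'

qezyet


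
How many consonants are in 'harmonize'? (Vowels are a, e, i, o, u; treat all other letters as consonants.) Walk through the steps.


Consonants in 'harmonize': h, r, m, n, z = 5 consonants.

5


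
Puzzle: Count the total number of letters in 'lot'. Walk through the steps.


Spell out 'lot' and number each letter: l(1), o(2), t(3). Total: 3 letters.

3


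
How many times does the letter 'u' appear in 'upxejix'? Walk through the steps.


Letter 'u' in 'upxejix': found at position(s) 1 = 1 occurrence(s).

1


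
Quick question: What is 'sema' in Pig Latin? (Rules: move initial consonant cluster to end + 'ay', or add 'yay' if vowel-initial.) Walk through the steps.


'sema': move consonant cluster 's' to end and add 'ay': 'emasay'.

emasay


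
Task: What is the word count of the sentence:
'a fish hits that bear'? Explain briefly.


Split into words: a | fish | hits | that | bear = 5 words.

5


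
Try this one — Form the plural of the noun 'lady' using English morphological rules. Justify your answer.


Apply rule: Change -y to -ies (consonant + y). 'lady' becomes 'ladies'.

ladies


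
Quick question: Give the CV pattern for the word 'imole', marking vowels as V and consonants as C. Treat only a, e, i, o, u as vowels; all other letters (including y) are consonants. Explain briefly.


Letter mapping: i = V, m = C, o = V, l = C, e = V.

VCVCV


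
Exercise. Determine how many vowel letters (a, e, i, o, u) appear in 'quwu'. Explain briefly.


Vowels in 'quwu': u, u = 2 vowels.

2


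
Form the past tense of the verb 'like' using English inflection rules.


Apply rule: Add -d (word ends in -e). 'like' becomes 'liked'.

liked


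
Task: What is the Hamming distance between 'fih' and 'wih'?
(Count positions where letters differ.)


Alignment:
Position 1: 'f' vs 'w' = DIFFER
Position 2: 'i' vs 'i' = match
Position 3: 'h' vs 'h' = match
Total differences: 1

1
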